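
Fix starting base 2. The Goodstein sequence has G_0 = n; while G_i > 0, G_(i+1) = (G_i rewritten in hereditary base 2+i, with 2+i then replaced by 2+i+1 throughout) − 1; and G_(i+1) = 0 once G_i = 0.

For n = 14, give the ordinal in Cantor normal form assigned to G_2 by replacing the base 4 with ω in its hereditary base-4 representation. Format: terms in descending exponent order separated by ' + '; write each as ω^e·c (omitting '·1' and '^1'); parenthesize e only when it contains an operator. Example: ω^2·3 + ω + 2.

ω^(ω + 1) + ω^ω + 1

i=0: 14 = 2^(2 + 1) + 2^2 + 2 (b=2); 2→3: 3^(3 + 1) + 3^3 + 3 = 111; 111−1 = 110
i=1: 110 = 3^(3 + 1) + 3^3 + 2 (b=3); 3→4: 4^(4 + 1) + 4^4 + 2 = 1282; 1282−1 = 1281
i=2: 1281 = 4^(4 + 1) + 4^4 + 1 (b=4); 4→5: 5^(5 + 1) + 5^5 + 1 = 18751; 18751−1 = 18750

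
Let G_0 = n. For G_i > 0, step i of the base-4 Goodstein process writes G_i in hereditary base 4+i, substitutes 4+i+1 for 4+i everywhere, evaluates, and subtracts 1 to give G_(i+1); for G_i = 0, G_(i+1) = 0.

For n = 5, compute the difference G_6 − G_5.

-1

base 4: 5 = 4 + 1; at 5: 5 + 1 = 6; next = 5
base 5: 5 = 5; at 6: 6 = 6; next = 5
base 6: 5 = 5; at 7: 5 = 5; next = 4
base 7: 4 = 4; at 8: 4 = 4; next = 3
base 8: 3 = 3; at 9: 3 = 3; next = 2
base 9: 2 = 2; at 10: 2 = 2; next = 1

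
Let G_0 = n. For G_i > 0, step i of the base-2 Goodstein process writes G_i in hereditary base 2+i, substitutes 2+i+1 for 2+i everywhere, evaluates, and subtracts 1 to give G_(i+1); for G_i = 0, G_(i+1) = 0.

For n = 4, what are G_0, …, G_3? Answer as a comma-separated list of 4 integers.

4, 26, 41, 60

[0] 4 ≡ 2^2 (base 2). Lift 3: 27. −1: 26.
[1] 26 ≡ 2·3^2 + 2·3 + 2 (base 3). Lift 4: 42. −1: 41.
[2] 41 ≡ 2·4^2 + 2·4 + 1 (base 4). Lift 5: 61. −1: 60.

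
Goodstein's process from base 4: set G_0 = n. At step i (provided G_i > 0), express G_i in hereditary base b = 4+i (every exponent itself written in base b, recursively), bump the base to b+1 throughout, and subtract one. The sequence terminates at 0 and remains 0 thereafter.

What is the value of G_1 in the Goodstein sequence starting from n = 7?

7 —HB4→ 4 + 3 —bump→ 5 + 3 = 8 —(−1)→ 7
7 —HB5→ 5 + 2 —bump→ 6 + 2 = 8 —(−1)→ 7

7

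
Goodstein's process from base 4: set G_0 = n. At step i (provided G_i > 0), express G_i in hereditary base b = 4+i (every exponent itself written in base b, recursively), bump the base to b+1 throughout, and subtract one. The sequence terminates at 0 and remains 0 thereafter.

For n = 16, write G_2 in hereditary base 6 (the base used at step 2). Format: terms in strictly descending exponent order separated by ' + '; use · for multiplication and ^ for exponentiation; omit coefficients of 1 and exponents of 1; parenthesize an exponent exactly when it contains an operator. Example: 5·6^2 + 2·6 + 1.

4·6 + 3

G_0 = 16. HB_4(16) = 4^2. Bump = 25. G_1 = 24.
G_1 = 24. HB_5(24) = 4·5 + 4. Bump = 28. G_2 = 27.
G_2 = 27. HB_6(27) = 4·6 + 3. Bump = 31. G_3 = 30.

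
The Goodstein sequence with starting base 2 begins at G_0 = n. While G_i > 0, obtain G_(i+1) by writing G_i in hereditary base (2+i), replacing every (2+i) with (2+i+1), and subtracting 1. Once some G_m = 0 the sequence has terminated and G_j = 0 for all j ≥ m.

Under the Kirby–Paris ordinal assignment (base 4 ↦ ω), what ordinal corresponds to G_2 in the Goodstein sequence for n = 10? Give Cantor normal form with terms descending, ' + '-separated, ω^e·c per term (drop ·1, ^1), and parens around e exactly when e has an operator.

base 2: 10 = 2^(2 + 1) + 2; at 3: 3^(3 + 1) + 3 = 84; next = 83
base 3: 83 = 3^(3 + 1) + 2; at 4: 4^(4 + 1) + 2 = 1026; next = 1025
base 4: 1025 = 4^(4 + 1) + 1; at 5: 5^(5 + 1) + 1 = 15626; next = 15625

ω^(ω + 1) + 1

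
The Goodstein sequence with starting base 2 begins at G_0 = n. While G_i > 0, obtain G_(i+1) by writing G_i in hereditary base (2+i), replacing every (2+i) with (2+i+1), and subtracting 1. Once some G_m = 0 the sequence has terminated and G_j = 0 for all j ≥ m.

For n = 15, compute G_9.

[0] 15 ≡ 2^(2 + 1) + 2^2 + 2 + 1 (base 2). Lift 3: 112. −1: 111.
[1] 111 ≡ 3^(3 + 1) + 3^3 + 3 (base 3). Lift 4: 1284. −1: 1283.
[2] 1283 ≡ 4^(4 + 1) + 4^4 + 3 (base 4). Lift 5: 18753. −1: 18752.
[3] 18752 ≡ 5^(5 + 1) + 5^5 + 2 (base 5). Lift 6: 326594. −1: 326593.
[4] 326593 ≡ 6^(6 + 1) + 6^6 + 1 (base 6). Lift 7: 6588345. −1: 6588344.
[5] 6588344 ≡ 7^(7 + 1) + 7^7 (base 7). Lift 8: 150994944. −1: 150994943.
[6] 150994943 ≡ 8^(8 + 1) + 7·8^7 + 7·8^6 + 7·8^5 + 7·8^4 + 7·8^3 + 7·8^2 + 7·8 + 7 (base 8). Lift 9: 3524450281. −1: 3524450280.
[7] 3524450280 ≡ 9^(9 + 1) + 7·9^7 + 7·9^6 + 7·9^5 + 7·9^4 + 7·9^3 + 7·9^2 + 7·9 + 6 (base 9). Lift 10: 100077777776. −1: 100077777775.
[8] 100077777775 ≡ 10^(10 + 1) + 7·10^7 + 7·10^6 + 7·10^5 + 7·10^4 + 7·10^3 + 7·10^2 + 7·10 + 5 (base 10). Lift 11: 3138578427935. −1: 3138578427934.

3138578427934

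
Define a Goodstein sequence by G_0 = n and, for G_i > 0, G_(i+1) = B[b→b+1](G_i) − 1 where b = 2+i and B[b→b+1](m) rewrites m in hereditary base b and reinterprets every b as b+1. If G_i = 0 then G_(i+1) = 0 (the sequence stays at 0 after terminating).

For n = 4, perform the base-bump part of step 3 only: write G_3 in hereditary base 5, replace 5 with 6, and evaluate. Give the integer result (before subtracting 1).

84

4 —HB2→ 2^2 —bump→ 3^3 = 27 —(−1)→ 26
26 —HB3→ 2·3^2 + 2·3 + 2 —bump→ 2·4^2 + 2·4 + 2 = 42 —(−1)→ 41
41 —HB4→ 2·4^2 + 2·4 + 1 —bump→ 2·5^2 + 2·5 + 1 = 61 —(−1)→ 60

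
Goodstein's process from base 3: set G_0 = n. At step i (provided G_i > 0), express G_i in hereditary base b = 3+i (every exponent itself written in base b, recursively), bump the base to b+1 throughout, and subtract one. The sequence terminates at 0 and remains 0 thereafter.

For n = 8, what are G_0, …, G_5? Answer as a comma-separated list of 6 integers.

8, 9, 10, 11, 11, 11

G_0 = 8. HB_3(8) = 2·3 + 2. Bump = 10. G_1 = 9.
G_1 = 9. HB_4(9) = 2·4 + 1. Bump = 11. G_2 = 10.
G_2 = 10. HB_5(10) = 2·5. Bump = 12. G_3 = 11.
G_3 = 11. HB_6(11) = 6 + 5. Bump = 12. G_4 = 11.
G_4 = 11. HB_7(11) = 7 + 4. Bump = 12. G_5 = 11.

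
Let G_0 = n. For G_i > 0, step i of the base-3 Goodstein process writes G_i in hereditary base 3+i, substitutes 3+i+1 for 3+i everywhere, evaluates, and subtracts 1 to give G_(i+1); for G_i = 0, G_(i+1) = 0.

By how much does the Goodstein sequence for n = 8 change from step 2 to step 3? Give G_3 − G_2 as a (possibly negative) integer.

1

[0] 8 ≡ 2·3 + 2 (base 3). Lift 4: 10. −1: 9.
[1] 9 ≡ 2·4 + 1 (base 4). Lift 5: 11. −1: 10.
[2] 10 ≡ 2·5 (base 5). Lift 6: 12. −1: 11.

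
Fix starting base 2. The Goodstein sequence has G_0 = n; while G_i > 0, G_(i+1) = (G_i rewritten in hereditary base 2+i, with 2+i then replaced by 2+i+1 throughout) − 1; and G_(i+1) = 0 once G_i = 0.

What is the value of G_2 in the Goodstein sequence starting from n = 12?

base 2: 12 = 2^(2 + 1) + 2^2; at 3: 3^(3 + 1) + 3^3 = 108; next = 107
base 3: 107 = 3^(3 + 1) + 2·3^2 + 2·3 + 2; at 4: 4^(4 + 1) + 2·4^2 + 2·4 + 2 = 1066; next = 1065

1065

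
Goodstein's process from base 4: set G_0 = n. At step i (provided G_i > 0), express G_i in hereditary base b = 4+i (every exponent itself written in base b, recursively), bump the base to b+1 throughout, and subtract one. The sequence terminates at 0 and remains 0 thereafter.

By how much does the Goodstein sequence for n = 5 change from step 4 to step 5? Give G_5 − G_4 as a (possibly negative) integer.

[0] 5 ≡ 4 + 1 (base 4). Lift 5: 6. −1: 5.
[1] 5 ≡ 5 (base 5). Lift 6: 6. −1: 5.
[2] 5 ≡ 5 (base 6). Lift 7: 5. −1: 4.
[3] 4 ≡ 4 (base 7). Lift 8: 4. −1: 3.
[4] 3 ≡ 3 (base 8). Lift 9: 3. −1: 2.

-1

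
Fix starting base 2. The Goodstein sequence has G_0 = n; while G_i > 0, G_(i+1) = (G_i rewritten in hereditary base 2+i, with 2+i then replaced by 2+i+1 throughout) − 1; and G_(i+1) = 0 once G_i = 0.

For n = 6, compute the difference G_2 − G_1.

6 —HB2→ 2^2 + 2 —bump→ 3^3 + 3 = 30 —(−1)→ 29
29 —HB3→ 3^3 + 2 —bump→ 4^4 + 2 = 258 —(−1)→ 257

228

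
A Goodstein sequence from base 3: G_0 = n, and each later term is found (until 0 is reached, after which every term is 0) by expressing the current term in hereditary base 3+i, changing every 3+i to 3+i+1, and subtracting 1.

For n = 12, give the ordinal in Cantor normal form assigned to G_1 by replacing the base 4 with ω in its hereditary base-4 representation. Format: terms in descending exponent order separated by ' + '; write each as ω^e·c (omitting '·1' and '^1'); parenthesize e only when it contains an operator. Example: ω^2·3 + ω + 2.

[0] 12 ≡ 3^2 + 3 (base 3). Lift 4: 20. −1: 19.
[1] 19 ≡ 4^2 + 3 (base 4). Lift 5: 28. −1: 27.

ω^2 + 3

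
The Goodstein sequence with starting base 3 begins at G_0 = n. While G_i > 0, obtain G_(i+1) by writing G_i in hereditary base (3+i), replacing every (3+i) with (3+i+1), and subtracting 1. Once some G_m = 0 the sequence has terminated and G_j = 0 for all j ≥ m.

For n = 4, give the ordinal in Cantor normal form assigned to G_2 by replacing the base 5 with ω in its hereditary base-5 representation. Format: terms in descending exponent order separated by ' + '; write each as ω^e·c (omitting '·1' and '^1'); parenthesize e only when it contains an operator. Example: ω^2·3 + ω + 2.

4

i=0: 4 = 3 + 1 (b=3); 3→4: 4 + 1 = 5; 5−1 = 4
i=1: 4 = 4 (b=4); 4→5: 5 = 5; 5−1 = 4
i=2: 4 = 4 (b=5); 5→6: 4 = 4; 4−1 = 3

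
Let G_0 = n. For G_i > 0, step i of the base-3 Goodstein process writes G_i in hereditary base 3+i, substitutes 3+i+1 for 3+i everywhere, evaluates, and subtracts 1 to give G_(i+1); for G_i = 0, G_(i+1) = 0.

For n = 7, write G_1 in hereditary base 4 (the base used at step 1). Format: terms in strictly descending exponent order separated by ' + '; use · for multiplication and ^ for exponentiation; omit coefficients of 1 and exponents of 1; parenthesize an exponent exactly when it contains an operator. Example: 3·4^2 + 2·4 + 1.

base 3: 7 = 2·3 + 1; at 4: 2·4 + 1 = 9; next = 8
base 4: 8 = 2·4; at 5: 2·5 = 10; next = 9

2·4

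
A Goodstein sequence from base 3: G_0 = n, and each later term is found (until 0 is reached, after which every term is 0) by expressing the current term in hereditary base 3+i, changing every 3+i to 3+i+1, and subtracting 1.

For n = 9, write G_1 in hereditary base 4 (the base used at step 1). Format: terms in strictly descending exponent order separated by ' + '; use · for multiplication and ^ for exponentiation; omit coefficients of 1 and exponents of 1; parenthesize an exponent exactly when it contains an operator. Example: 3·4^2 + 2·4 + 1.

3·4 + 3

base 3: 9 = 3^2; at 4: 4^2 = 16; next = 15
base 4: 15 = 3·4 + 3; at 5: 3·5 + 3 = 18; next = 17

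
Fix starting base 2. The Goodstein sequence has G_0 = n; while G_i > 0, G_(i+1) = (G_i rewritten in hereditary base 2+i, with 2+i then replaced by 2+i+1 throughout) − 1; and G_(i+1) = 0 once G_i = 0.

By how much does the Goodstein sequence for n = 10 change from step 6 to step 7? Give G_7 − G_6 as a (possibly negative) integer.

step 0: 10 = 2^(2 + 1) + 2; sub 3 for 2: 3^(3 + 1) + 3; = 84; G_1 = 84−1 = 83
step 1: 83 = 3^(3 + 1) + 2; sub 4 for 3: 4^(4 + 1) + 2; = 1026; G_2 = 1026−1 = 1025
step 2: 1025 = 4^(4 + 1) + 1; sub 5 for 4: 5^(5 + 1) + 1; = 15626; G_3 = 15626−1 = 15625
step 3: 15625 = 5^(5 + 1); sub 6 for 5: 6^(6 + 1); = 279936; G_4 = 279936−1 = 279935
step 4: 279935 = 5·6^6 + 5·6^5 + 5·6^4 + 5·6^3 + 5·6^2 + 5·6 + 5; sub 7 for 6: 5·7^7 + 5·7^5 + 5·7^4 + 5·7^3 + 5·7^2 + 5·7 + 5; = 4215755; G_5 = 4215755−1 = 4215754
step 5: 4215754 = 5·7^7 + 5·7^5 + 5·7^4 + 5·7^3 + 5·7^2 + 5·7 + 4; sub 8 for 7: 5·8^8 + 5·8^5 + 5·8^4 + 5·8^3 + 5·8^2 + 5·8 + 4; = 84073324; G_6 = 84073324−1 = 84073323
step 6: 84073323 = 5·8^8 + 5·8^5 + 5·8^4 + 5·8^3 + 5·8^2 + 5·8 + 3; sub 9 for 8: 5·9^9 + 5·9^5 + 5·9^4 + 5·9^3 + 5·9^2 + 5·9 + 3; = 1937434593; G_7 = 1937434593−1 = 1937434592

1853361269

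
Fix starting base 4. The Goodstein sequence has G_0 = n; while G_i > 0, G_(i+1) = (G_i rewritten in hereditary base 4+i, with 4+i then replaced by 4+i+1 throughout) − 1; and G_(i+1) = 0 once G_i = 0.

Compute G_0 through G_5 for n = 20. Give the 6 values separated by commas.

i=0: 20 = 4^2 + 4 (b=4); 4→5: 5^2 + 5 = 30; 30−1 = 29
i=1: 29 = 5^2 + 4 (b=5); 5→6: 6^2 + 4 = 40; 40−1 = 39
i=2: 39 = 6^2 + 3 (b=6); 6→7: 7^2 + 3 = 52; 52−1 = 51
i=3: 51 = 7^2 + 2 (b=7); 7→8: 8^2 + 2 = 66; 66−1 = 65
i=4: 65 = 8^2 + 1 (b=8); 8→9: 9^2 + 1 = 82; 82−1 = 81

20, 29, 39, 51, 65, 81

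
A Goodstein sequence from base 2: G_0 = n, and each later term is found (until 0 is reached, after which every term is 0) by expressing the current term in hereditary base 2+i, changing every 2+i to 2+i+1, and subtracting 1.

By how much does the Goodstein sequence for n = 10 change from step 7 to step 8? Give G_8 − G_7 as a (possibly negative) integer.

48063120959

base 2: 10 = 2^(2 + 1) + 2; at 3: 3^(3 + 1) + 3 = 84; next = 83
base 3: 83 = 3^(3 + 1) + 2; at 4: 4^(4 + 1) + 2 = 1026; next = 1025
base 4: 1025 = 4^(4 + 1) + 1; at 5: 5^(5 + 1) + 1 = 15626; next = 15625
base 5: 15625 = 5^(5 + 1); at 6: 6^(6 + 1) = 279936; next = 279935
base 6: 279935 = 5·6^6 + 5·6^5 + 5·6^4 + 5·6^3 + 5·6^2 + 5·6 + 5; at 7: 5·7^7 + 5·7^5 + 5·7^4 + 5·7^3 + 5·7^2 + 5·7 + 5 = 4215755; next = 4215754
base 7: 4215754 = 5·7^7 + 5·7^5 + 5·7^4 + 5·7^3 + 5·7^2 + 5·7 + 4; at 8: 5·8^8 + 5·8^5 + 5·8^4 + 5·8^3 + 5·8^2 + 5·8 + 4 = 84073324; next = 84073323
base 8: 84073323 = 5·8^8 + 5·8^5 + 5·8^4 + 5·8^3 + 5·8^2 + 5·8 + 3; at 9: 5·9^9 + 5·9^5 + 5·9^4 + 5·9^3 + 5·9^2 + 5·9 + 3 = 1937434593; next = 1937434592
base 9: 1937434592 = 5·9^9 + 5·9^5 + 5·9^4 + 5·9^3 + 5·9^2 + 5·9 + 2; at 10: 5·10^10 + 5·10^5 + 5·10^4 + 5·10^3 + 5·10^2 + 5·10 + 2 = 50000555552; next = 50000555551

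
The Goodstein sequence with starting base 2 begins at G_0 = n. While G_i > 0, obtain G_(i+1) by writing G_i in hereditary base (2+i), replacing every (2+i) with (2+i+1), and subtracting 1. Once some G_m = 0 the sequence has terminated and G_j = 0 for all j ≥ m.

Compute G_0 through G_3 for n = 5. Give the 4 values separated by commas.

5, 27, 255, 467

i=0: 5 = 2^2 + 1 (b=2); 2→3: 3^3 + 1 = 28; 28−1 = 27
i=1: 27 = 3^3 (b=3); 3→4: 4^4 = 256; 256−1 = 255
i=2: 255 = 3·4^3 + 3·4^2 + 3·4 + 3 (b=4); 4→5: 3·5^3 + 3·5^2 + 3·5 + 3 = 468; 468−1 = 467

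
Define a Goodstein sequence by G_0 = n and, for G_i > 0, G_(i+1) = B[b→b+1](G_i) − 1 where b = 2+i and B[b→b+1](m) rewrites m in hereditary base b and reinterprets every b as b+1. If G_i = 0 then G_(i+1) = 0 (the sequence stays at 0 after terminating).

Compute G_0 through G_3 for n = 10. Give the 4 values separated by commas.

step 0: 10 = 2^(2 + 1) + 2; sub 3 for 2: 3^(3 + 1) + 3; = 84; G_1 = 84−1 = 83
step 1: 83 = 3^(3 + 1) + 2; sub 4 for 3: 4^(4 + 1) + 2; = 1026; G_2 = 1026−1 = 1025
step 2: 1025 = 4^(4 + 1) + 1; sub 5 for 4: 5^(5 + 1) + 1; = 15626; G_3 = 15626−1 = 15625

10, 83, 1025, 15625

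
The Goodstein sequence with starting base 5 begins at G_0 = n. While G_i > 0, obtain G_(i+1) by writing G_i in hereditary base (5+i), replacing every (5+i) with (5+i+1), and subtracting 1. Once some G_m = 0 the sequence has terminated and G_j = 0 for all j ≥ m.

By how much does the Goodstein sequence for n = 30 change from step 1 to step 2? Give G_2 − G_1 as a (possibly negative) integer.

base 5: 30 = 5^2 + 5; at 6: 6^2 + 6 = 42; next = 41
base 6: 41 = 6^2 + 5; at 7: 7^2 + 5 = 54; next = 53

12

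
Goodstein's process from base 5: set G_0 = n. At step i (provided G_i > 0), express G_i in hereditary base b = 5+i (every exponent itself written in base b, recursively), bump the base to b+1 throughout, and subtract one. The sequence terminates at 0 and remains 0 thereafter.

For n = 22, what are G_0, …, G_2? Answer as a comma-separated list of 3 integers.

i=0: 22 = 4·5 + 2 (b=5); 5→6: 4·6 + 2 = 26; 26−1 = 25
i=1: 25 = 4·6 + 1 (b=6); 6→7: 4·7 + 1 = 29; 29−1 = 28

22, 25, 28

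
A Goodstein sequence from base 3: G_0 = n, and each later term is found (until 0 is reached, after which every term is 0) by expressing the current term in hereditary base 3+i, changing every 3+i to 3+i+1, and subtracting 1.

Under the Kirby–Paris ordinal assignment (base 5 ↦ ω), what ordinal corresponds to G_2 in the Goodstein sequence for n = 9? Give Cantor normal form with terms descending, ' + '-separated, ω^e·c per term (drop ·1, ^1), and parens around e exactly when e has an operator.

step 0: 9 = 3^2; sub 4 for 3: 4^2; = 16; G_1 = 16−1 = 15
step 1: 15 = 3·4 + 3; sub 5 for 4: 3·5 + 3; = 18; G_2 = 18−1 = 17

ω·3 + 2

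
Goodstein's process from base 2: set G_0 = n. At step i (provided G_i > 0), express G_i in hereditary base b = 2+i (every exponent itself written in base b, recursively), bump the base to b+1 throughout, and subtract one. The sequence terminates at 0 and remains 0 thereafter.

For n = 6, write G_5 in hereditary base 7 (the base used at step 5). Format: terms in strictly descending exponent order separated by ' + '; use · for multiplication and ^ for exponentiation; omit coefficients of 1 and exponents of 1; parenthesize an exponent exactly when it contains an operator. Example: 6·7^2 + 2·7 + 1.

5·7^5 + 5·7^4 + 5·7^3 + 5·7^2 + 5·7 + 4

i=0: 6 = 2^2 + 2 (b=2); 2→3: 3^3 + 3 = 30; 30−1 = 29
i=1: 29 = 3^3 + 2 (b=3); 3→4: 4^4 + 2 = 258; 258−1 = 257
i=2: 257 = 4^4 + 1 (b=4); 4→5: 5^5 + 1 = 3126; 3126−1 = 3125
i=3: 3125 = 5^5 (b=5); 5→6: 6^6 = 46656; 46656−1 = 46655
i=4: 46655 = 5·6^5 + 5·6^4 + 5·6^3 + 5·6^2 + 5·6 + 5 (b=6); 6→7: 5·7^5 + 5·7^4 + 5·7^3 + 5·7^2 + 5·7 + 5 = 98040; 98040−1 = 98039
i=5: 98039 = 5·7^5 + 5·7^4 + 5·7^3 + 5·7^2 + 5·7 + 4 (b=7); 7→8: 5·8^5 + 5·8^4 + 5·8^3 + 5·8^2 + 5·8 + 4 = 187244; 187244−1 = 187243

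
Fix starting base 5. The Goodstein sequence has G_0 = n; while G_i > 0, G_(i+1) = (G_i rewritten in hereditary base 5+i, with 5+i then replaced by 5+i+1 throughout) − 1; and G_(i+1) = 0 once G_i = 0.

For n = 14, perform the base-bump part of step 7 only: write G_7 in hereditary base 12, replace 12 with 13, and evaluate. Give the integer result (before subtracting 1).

20

[0] 14 ≡ 2·5 + 4 (base 5). Lift 6: 16. −1: 15.
[1] 15 ≡ 2·6 + 3 (base 6). Lift 7: 17. −1: 16.
[2] 16 ≡ 2·7 + 2 (base 7). Lift 8: 18. −1: 17.
[3] 17 ≡ 2·8 + 1 (base 8). Lift 9: 19. −1: 18.
[4] 18 ≡ 2·9 (base 9). Lift 10: 20. −1: 19.
[5] 19 ≡ 10 + 9 (base 10). Lift 11: 20. −1: 19.
[6] 19 ≡ 11 + 8 (base 11). Lift 12: 20. −1: 19.
[7] 19 ≡ 12 + 7 (base 12). Lift 13: 20. −1: 19.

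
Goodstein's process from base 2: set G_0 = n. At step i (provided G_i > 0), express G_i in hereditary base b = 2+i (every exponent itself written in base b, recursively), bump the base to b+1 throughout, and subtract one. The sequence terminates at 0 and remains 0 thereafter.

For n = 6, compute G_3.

3125

step 0: 6 = 2^2 + 2; sub 3 for 2: 3^3 + 3; = 30; G_1 = 30−1 = 29
step 1: 29 = 3^3 + 2; sub 4 for 3: 4^4 + 2; = 258; G_2 = 258−1 = 257
step 2: 257 = 4^4 + 1; sub 5 for 4: 5^5 + 1; = 3126; G_3 = 3126−1 = 3125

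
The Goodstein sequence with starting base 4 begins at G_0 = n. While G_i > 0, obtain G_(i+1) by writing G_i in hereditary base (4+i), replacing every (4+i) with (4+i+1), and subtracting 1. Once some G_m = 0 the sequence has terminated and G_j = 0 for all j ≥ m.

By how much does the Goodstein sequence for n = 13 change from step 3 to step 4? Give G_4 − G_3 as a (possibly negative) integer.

1

base 4: 13 = 3·4 + 1; at 5: 3·5 + 1 = 16; next = 15
base 5: 15 = 3·5; at 6: 3·6 = 18; next = 17
base 6: 17 = 2·6 + 5; at 7: 2·7 + 5 = 19; next = 18
base 7: 18 = 2·7 + 4; at 8: 2·8 + 4 = 20; next = 19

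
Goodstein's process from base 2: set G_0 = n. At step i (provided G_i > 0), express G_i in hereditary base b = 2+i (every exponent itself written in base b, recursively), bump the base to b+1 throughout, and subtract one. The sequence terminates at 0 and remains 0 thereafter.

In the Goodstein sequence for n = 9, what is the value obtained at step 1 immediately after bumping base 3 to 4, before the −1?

1024

step 0: 9 = 2^(2 + 1) + 1; sub 3 for 2: 3^(3 + 1) + 1; = 82; G_1 = 82−1 = 81
step 1: 81 = 3^(3 + 1); sub 4 for 3: 4^(4 + 1); = 1024; G_2 = 1024−1 = 1023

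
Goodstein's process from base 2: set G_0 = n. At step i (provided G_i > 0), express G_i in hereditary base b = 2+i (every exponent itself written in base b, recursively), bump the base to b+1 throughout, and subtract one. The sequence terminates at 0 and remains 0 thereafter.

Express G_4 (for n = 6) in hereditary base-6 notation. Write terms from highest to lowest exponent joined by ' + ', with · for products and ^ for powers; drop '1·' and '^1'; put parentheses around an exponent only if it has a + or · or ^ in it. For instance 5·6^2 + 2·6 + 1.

5·6^5 + 5·6^4 + 5·6^3 + 5·6^2 + 5·6 + 5

i=0: 6 = 2^2 + 2 (b=2); 2→3: 3^3 + 3 = 30; 30−1 = 29
i=1: 29 = 3^3 + 2 (b=3); 3→4: 4^4 + 2 = 258; 258−1 = 257
i=2: 257 = 4^4 + 1 (b=4); 4→5: 5^5 + 1 = 3126; 3126−1 = 3125
i=3: 3125 = 5^5 (b=5); 5→6: 6^6 = 46656; 46656−1 = 46655
i=4: 46655 = 5·6^5 + 5·6^4 + 5·6^3 + 5·6^2 + 5·6 + 5 (b=6); 6→7: 5·7^5 + 5·7^4 + 5·7^3 + 5·7^2 + 5·7 + 5 = 98040; 98040−1 = 98039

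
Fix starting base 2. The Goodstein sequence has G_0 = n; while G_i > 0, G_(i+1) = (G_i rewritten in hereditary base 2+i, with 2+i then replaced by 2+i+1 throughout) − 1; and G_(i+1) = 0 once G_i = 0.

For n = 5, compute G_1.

step 0: 5 = 2^2 + 1; sub 3 for 2: 3^3 + 1; = 28; G_1 = 28−1 = 27
step 1: 27 = 3^3; sub 4 for 3: 4^4; = 256; G_2 = 256−1 = 255

27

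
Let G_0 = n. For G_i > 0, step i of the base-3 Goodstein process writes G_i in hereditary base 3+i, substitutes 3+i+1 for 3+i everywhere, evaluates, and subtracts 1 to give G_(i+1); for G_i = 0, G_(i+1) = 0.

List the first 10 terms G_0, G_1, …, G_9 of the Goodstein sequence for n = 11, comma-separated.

11, 17, 25, 35, 39, 43, 47, 51, 55, 59

step 0: 11 = 3^2 + 2; sub 4 for 3: 4^2 + 2; = 18; G_1 = 18−1 = 17
step 1: 17 = 4^2 + 1; sub 5 for 4: 5^2 + 1; = 26; G_2 = 26−1 = 25
step 2: 25 = 5^2; sub 6 for 5: 6^2; = 36; G_3 = 36−1 = 35
step 3: 35 = 5·6 + 5; sub 7 for 6: 5·7 + 5; = 40; G_4 = 40−1 = 39
step 4: 39 = 5·7 + 4; sub 8 for 7: 5·8 + 4; = 44; G_5 = 44−1 = 43
step 5: 43 = 5·8 + 3; sub 9 for 8: 5·9 + 3; = 48; G_6 = 48−1 = 47
step 6: 47 = 5·9 + 2; sub 10 for 9: 5·10 + 2; = 52; G_7 = 52−1 = 51
step 7: 51 = 5·10 + 1; sub 11 for 10: 5·11 + 1; = 56; G_8 = 56−1 = 55
step 8: 55 = 5·11; sub 12 for 11: 5·12; = 60; G_9 = 60−1 = 59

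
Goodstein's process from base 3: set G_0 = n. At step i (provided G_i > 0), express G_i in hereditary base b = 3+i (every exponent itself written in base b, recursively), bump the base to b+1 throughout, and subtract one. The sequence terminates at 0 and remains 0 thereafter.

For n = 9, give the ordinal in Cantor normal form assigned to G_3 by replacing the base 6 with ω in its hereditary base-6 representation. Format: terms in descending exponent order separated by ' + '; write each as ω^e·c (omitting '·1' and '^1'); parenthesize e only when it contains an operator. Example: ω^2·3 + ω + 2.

ω·3 + 1

[0] 9 ≡ 3^2 (base 3). Lift 4: 16. −1: 15.
[1] 15 ≡ 3·4 + 3 (base 4). Lift 5: 18. −1: 17.
[2] 17 ≡ 3·5 + 2 (base 5). Lift 6: 20. −1: 19.
[3] 19 ≡ 3·6 + 1 (base 6). Lift 7: 22. −1: 21.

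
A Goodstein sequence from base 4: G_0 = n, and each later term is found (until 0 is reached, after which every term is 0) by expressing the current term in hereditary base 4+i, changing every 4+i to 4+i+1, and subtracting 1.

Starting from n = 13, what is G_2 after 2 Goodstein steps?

17

[0] 13 ≡ 3·4 + 1 (base 4). Lift 5: 16. −1: 15.
[1] 15 ≡ 3·5 (base 5). Lift 6: 18. −1: 17.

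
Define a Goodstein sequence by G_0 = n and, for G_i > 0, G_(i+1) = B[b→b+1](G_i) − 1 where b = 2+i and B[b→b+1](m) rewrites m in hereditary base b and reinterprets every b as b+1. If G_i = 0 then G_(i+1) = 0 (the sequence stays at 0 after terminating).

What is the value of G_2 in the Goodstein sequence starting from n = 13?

base 2: 13 = 2^(2 + 1) + 2^2 + 1; at 3: 3^(3 + 1) + 3^3 + 1 = 109; next = 108
base 3: 108 = 3^(3 + 1) + 3^3; at 4: 4^(4 + 1) + 4^4 = 1280; next = 1279

1279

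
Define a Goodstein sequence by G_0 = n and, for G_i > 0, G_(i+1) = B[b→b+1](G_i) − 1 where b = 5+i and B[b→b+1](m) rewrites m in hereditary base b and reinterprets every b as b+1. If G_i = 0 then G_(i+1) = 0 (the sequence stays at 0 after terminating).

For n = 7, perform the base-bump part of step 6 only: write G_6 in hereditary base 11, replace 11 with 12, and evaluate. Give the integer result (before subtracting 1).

4

G_0 = 7. HB_5(7) = 5 + 2. Bump = 8. G_1 = 7.
G_1 = 7. HB_6(7) = 6 + 1. Bump = 8. G_2 = 7.
G_2 = 7. HB_7(7) = 7. Bump = 8. G_3 = 7.
G_3 = 7. HB_8(7) = 7. Bump = 7. G_4 = 6.
G_4 = 6. HB_9(6) = 6. Bump = 6. G_5 = 5.
G_5 = 5. HB_10(5) = 5. Bump = 5. G_6 = 4.
G_6 = 4. HB_11(4) = 4. Bump = 4. G_7 = 3.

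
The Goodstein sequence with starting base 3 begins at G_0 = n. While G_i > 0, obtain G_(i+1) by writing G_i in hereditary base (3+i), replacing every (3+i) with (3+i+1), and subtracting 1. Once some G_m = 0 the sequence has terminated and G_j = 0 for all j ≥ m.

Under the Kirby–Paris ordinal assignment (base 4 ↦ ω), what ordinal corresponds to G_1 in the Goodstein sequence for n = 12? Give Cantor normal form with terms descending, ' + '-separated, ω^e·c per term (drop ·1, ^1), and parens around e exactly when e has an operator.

ω^2 + 3

G_0 = 12. HB_3(12) = 3^2 + 3. Bump = 20. G_1 = 19.
G_1 = 19. HB_4(19) = 4^2 + 3. Bump = 28. G_2 = 27.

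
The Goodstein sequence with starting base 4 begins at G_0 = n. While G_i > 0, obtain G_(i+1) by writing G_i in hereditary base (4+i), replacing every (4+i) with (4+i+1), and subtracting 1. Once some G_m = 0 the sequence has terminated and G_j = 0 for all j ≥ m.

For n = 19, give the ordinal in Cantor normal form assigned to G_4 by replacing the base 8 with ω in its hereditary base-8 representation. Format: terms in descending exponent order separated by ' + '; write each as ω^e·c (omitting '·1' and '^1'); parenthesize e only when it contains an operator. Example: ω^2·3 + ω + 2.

ω·7 + 7

i=0: 19 = 4^2 + 3 (b=4); 4→5: 5^2 + 3 = 28; 28−1 = 27
i=1: 27 = 5^2 + 2 (b=5); 5→6: 6^2 + 2 = 38; 38−1 = 37
i=2: 37 = 6^2 + 1 (b=6); 6→7: 7^2 + 1 = 50; 50−1 = 49
i=3: 49 = 7^2 (b=7); 7→8: 8^2 = 64; 64−1 = 63
i=4: 63 = 7·8 + 7 (b=8); 8→9: 7·9 + 7 = 70; 70−1 = 69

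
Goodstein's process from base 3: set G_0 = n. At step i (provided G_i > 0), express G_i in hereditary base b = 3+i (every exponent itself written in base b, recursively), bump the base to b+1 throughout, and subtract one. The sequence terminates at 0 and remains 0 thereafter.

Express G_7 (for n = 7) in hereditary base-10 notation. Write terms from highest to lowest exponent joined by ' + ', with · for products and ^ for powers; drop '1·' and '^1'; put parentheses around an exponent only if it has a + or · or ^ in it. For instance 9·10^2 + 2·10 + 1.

G_0=7  [base 3] 2·3 + 1  →[3↦4]→  2·4 + 1 = 9  −1 ⇒ G_1=8
G_1=8  [base 4] 2·4  →[4↦5]→  2·5 = 10  −1 ⇒ G_2=9
G_2=9  [base 5] 5 + 4  →[5↦6]→  6 + 4 = 10  −1 ⇒ G_3=9
G_3=9  [base 6] 6 + 3  →[6↦7]→  7 + 3 = 10  −1 ⇒ G_4=9
G_4=9  [base 7] 7 + 2  →[7↦8]→  8 + 2 = 10  −1 ⇒ G_5=9
G_5=9  [base 8] 8 + 1  →[8↦9]→  9 + 1 = 10  −1 ⇒ G_6=9
G_6=9  [base 9] 9  →[9↦10]→  10 = 10  −1 ⇒ G_7=9
G_7=9  [base 10] 9  →[10↦11]→  9 = 9  −1 ⇒ G_8=8

9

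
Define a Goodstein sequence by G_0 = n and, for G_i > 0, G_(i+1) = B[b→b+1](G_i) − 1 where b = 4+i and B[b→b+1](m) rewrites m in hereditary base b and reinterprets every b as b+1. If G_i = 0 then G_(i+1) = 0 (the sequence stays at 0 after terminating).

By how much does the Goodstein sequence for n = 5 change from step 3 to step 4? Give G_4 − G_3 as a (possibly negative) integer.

base 4: 5 = 4 + 1; at 5: 5 + 1 = 6; next = 5
base 5: 5 = 5; at 6: 6 = 6; next = 5
base 6: 5 = 5; at 7: 5 = 5; next = 4
base 7: 4 = 4; at 8: 4 = 4; next = 3

-1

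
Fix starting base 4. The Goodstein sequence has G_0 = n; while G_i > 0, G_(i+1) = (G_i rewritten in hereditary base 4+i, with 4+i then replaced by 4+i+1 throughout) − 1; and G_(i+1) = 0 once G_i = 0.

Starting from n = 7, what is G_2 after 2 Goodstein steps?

[0] 7 ≡ 4 + 3 (base 4). Lift 5: 8. −1: 7.
[1] 7 ≡ 5 + 2 (base 5). Lift 6: 8. −1: 7.

7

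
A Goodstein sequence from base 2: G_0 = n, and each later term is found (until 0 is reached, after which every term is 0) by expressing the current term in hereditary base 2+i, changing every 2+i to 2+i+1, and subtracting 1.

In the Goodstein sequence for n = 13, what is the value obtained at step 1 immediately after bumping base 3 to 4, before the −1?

1280

i=0: 13 = 2^(2 + 1) + 2^2 + 1 (b=2); 2→3: 3^(3 + 1) + 3^3 + 1 = 109; 109−1 = 108
i=1: 108 = 3^(3 + 1) + 3^3 (b=3); 3→4: 4^(4 + 1) + 4^4 = 1280; 1280−1 = 1279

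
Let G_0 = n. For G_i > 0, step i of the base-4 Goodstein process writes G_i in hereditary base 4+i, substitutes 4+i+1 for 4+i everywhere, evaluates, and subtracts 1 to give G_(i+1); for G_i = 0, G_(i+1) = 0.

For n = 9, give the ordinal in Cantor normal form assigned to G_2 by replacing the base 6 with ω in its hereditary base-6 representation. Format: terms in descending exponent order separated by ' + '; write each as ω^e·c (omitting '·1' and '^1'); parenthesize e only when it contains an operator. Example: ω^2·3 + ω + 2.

9 —HB4→ 2·4 + 1 —bump→ 2·5 + 1 = 11 —(−1)→ 10
10 —HB5→ 2·5 —bump→ 2·6 = 12 —(−1)→ 11
11 —HB6→ 6 + 5 —bump→ 7 + 5 = 12 —(−1)→ 11

ω + 5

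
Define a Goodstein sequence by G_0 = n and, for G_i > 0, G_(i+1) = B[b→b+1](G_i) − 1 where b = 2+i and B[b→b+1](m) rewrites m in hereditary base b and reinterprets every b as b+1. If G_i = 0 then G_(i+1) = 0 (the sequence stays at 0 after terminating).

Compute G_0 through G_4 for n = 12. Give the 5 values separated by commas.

G_0 = 12. HB_2(12) = 2^(2 + 1) + 2^2. Bump = 108. G_1 = 107.
G_1 = 107. HB_3(107) = 3^(3 + 1) + 2·3^2 + 2·3 + 2. Bump = 1066. G_2 = 1065.
G_2 = 1065. HB_4(1065) = 4^(4 + 1) + 2·4^2 + 2·4 + 1. Bump = 15686. G_3 = 15685.
G_3 = 15685. HB_5(15685) = 5^(5 + 1) + 2·5^2 + 2·5. Bump = 280020. G_4 = 280019.

12, 107, 1065, 15685, 280019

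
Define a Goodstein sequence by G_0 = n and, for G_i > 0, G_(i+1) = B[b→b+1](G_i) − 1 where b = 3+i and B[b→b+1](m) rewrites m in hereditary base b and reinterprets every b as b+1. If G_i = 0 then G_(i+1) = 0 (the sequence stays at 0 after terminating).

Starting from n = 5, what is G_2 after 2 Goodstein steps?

(0) 5|_3 = 3 + 2 ↦ 4 + 2|_4 = 6 ⇒ 5
(1) 5|_4 = 4 + 1 ↦ 5 + 1|_5 = 6 ⇒ 5

5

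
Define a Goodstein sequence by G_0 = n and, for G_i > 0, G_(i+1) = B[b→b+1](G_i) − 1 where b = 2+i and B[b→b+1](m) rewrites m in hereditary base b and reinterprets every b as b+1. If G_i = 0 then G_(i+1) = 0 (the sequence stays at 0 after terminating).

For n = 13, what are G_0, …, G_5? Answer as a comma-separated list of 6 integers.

13, 108, 1279, 16092, 280711, 5765998

i=0: 13 = 2^(2 + 1) + 2^2 + 1 (b=2); 2→3: 3^(3 + 1) + 3^3 + 1 = 109; 109−1 = 108
i=1: 108 = 3^(3 + 1) + 3^3 (b=3); 3→4: 4^(4 + 1) + 4^4 = 1280; 1280−1 = 1279
i=2: 1279 = 4^(4 + 1) + 3·4^3 + 3·4^2 + 3·4 + 3 (b=4); 4→5: 5^(5 + 1) + 3·5^3 + 3·5^2 + 3·5 + 3 = 16093; 16093−1 = 16092
i=3: 16092 = 5^(5 + 1) + 3·5^3 + 3·5^2 + 3·5 + 2 (b=5); 5→6: 6^(6 + 1) + 3·6^3 + 3·6^2 + 3·6 + 2 = 280712; 280712−1 = 280711
i=4: 280711 = 6^(6 + 1) + 3·6^3 + 3·6^2 + 3·6 + 1 (b=6); 6→7: 7^(7 + 1) + 3·7^3 + 3·7^2 + 3·7 + 1 = 5765999; 5765999−1 = 5765998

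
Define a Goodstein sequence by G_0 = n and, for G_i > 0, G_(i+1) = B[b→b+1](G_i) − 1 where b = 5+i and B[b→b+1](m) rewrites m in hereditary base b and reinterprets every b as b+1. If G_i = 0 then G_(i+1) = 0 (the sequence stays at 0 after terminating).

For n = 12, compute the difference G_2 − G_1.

1

step 0: 12 = 2·5 + 2; sub 6 for 5: 2·6 + 2; = 14; G_1 = 14−1 = 13
step 1: 13 = 2·6 + 1; sub 7 for 6: 2·7 + 1; = 15; G_2 = 15−1 = 14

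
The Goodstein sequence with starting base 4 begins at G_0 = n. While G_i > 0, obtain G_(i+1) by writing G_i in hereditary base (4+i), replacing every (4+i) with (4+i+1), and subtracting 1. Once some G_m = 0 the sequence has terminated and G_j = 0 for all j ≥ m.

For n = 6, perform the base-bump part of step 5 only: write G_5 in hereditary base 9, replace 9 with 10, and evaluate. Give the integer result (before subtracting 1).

G_0 = 6. HB_4(6) = 4 + 2. Bump = 7. G_1 = 6.
G_1 = 6. HB_5(6) = 5 + 1. Bump = 7. G_2 = 6.
G_2 = 6. HB_6(6) = 6. Bump = 7. G_3 = 6.
G_3 = 6. HB_7(6) = 6. Bump = 6. G_4 = 5.
G_4 = 5. HB_8(5) = 5. Bump = 5. G_5 = 4.
G_5 = 4. HB_9(4) = 4. Bump = 4. G_6 = 3.

4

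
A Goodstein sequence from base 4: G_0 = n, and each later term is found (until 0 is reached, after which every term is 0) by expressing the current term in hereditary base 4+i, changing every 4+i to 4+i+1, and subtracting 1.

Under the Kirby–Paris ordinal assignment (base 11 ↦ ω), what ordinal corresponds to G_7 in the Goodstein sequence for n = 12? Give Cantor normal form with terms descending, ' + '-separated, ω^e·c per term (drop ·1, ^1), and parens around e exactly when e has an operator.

ω + 8

(0) 12|_4 = 3·4 ↦ 3·5|_5 = 15 ⇒ 14
(1) 14|_5 = 2·5 + 4 ↦ 2·6 + 4|_6 = 16 ⇒ 15
(2) 15|_6 = 2·6 + 3 ↦ 2·7 + 3|_7 = 17 ⇒ 16
(3) 16|_7 = 2·7 + 2 ↦ 2·8 + 2|_8 = 18 ⇒ 17
(4) 17|_8 = 2·8 + 1 ↦ 2·9 + 1|_9 = 19 ⇒ 18
(5) 18|_9 = 2·9 ↦ 2·10|_10 = 20 ⇒ 19
(6) 19|_10 = 10 + 9 ↦ 11 + 9|_11 = 20 ⇒ 19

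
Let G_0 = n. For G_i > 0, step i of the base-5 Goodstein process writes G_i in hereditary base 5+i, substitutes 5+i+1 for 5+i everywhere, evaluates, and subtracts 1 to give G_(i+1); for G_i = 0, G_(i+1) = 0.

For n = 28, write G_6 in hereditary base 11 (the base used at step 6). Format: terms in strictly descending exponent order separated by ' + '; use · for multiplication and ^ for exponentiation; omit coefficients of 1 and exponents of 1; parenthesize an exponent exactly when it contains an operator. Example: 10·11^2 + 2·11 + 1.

8·11 + 6

step 0: 28 = 5^2 + 3; sub 6 for 5: 6^2 + 3; = 39; G_1 = 39−1 = 38
step 1: 38 = 6^2 + 2; sub 7 for 6: 7^2 + 2; = 51; G_2 = 51−1 = 50
step 2: 50 = 7^2 + 1; sub 8 for 7: 8^2 + 1; = 65; G_3 = 65−1 = 64
step 3: 64 = 8^2; sub 9 for 8: 9^2; = 81; G_4 = 81−1 = 80
step 4: 80 = 8·9 + 8; sub 10 for 9: 8·10 + 8; = 88; G_5 = 88−1 = 87
step 5: 87 = 8·10 + 7; sub 11 for 10: 8·11 + 7; = 95; G_6 = 95−1 = 94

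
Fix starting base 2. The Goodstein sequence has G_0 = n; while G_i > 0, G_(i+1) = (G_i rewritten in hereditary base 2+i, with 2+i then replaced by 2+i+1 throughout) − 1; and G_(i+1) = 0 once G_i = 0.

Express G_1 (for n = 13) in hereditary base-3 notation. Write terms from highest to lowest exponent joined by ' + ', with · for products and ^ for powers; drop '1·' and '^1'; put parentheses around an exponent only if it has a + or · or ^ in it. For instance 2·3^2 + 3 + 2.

3^(3 + 1) + 3^3

G_0=13  [base 2] 2^(2 + 1) + 2^2 + 1  →[2↦3]→  3^(3 + 1) + 3^3 + 1 = 109  −1 ⇒ G_1=108
G_1=108  [base 3] 3^(3 + 1) + 3^3  →[3↦4]→  4^(4 + 1) + 4^4 = 1280  −1 ⇒ G_2=1279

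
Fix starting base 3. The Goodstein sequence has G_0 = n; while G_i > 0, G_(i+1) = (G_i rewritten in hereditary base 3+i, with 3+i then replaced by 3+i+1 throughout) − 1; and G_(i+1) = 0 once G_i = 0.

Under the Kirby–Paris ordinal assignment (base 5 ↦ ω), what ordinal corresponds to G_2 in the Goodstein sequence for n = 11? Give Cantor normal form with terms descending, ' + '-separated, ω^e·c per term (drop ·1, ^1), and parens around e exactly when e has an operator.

ω^2

(0) 11|_3 = 3^2 + 2 ↦ 4^2 + 2|_4 = 18 ⇒ 17
(1) 17|_4 = 4^2 + 1 ↦ 5^2 + 1|_5 = 26 ⇒ 25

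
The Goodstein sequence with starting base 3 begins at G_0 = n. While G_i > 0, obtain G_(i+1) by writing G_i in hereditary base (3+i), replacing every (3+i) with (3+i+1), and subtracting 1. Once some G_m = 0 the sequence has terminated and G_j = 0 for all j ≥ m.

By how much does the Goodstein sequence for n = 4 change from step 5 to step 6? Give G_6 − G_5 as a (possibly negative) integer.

G_0=4  [base 3] 3 + 1  →[3↦4]→  4 + 1 = 5  −1 ⇒ G_1=4
G_1=4  [base 4] 4  →[4↦5]→  5 = 5  −1 ⇒ G_2=4
G_2=4  [base 5] 4  →[5↦6]→  4 = 4  −1 ⇒ G_3=3
G_3=3  [base 6] 3  →[6↦7]→  3 = 3  −1 ⇒ G_4=2
G_4=2  [base 7] 2  →[7↦8]→  2 = 2  −1 ⇒ G_5=1
G_5=1  [base 8] 1  →[8↦9]→  1 = 1  −1 ⇒ G_6=0

-1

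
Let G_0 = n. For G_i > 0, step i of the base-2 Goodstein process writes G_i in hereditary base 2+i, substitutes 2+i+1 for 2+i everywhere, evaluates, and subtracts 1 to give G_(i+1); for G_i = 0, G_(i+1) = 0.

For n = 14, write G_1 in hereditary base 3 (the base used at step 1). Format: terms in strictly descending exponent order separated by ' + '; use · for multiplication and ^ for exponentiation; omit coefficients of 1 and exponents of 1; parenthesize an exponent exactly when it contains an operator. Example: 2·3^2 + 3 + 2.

3^(3 + 1) + 3^3 + 2

base 2: 14 = 2^(2 + 1) + 2^2 + 2; at 3: 3^(3 + 1) + 3^3 + 3 = 111; next = 110
base 3: 110 = 3^(3 + 1) + 3^3 + 2; at 4: 4^(4 + 1) + 4^4 + 2 = 1282; next = 1281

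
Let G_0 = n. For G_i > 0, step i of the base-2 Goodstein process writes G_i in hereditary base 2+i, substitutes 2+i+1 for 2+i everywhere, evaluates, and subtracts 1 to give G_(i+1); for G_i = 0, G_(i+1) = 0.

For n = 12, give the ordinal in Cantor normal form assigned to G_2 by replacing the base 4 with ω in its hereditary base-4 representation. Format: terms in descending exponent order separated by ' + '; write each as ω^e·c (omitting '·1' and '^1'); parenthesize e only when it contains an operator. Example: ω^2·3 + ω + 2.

base 2: 12 = 2^(2 + 1) + 2^2; at 3: 3^(3 + 1) + 3^3 = 108; next = 107
base 3: 107 = 3^(3 + 1) + 2·3^2 + 2·3 + 2; at 4: 4^(4 + 1) + 2·4^2 + 2·4 + 2 = 1066; next = 1065
base 4: 1065 = 4^(4 + 1) + 2·4^2 + 2·4 + 1; at 5: 5^(5 + 1) + 2·5^2 + 2·5 + 1 = 15686; next = 15685

ω^(ω + 1) + ω^2·2 + ω·2 + 1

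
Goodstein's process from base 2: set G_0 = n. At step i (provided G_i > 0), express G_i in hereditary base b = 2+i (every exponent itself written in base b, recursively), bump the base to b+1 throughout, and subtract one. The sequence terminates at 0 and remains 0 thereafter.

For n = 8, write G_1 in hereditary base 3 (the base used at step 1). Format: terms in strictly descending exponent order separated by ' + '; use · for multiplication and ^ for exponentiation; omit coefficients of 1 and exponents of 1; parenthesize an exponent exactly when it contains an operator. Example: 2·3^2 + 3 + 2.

base 2: 8 = 2^(2 + 1); at 3: 3^(3 + 1) = 81; next = 80
base 3: 80 = 2·3^3 + 2·3^2 + 2·3 + 2; at 4: 2·4^4 + 2·4^2 + 2·4 + 2 = 554; next = 553

2·3^3 + 2·3^2 + 2·3 + 2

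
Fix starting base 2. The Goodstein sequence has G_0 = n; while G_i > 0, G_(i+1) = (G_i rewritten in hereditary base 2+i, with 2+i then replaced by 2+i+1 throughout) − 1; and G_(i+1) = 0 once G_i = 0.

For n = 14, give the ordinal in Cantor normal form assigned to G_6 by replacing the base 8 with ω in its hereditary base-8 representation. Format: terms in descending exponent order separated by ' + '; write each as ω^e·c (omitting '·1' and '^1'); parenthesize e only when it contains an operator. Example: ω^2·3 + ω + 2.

(0) 14|_2 = 2^(2 + 1) + 2^2 + 2 ↦ 3^(3 + 1) + 3^3 + 3|_3 = 111 ⇒ 110
(1) 110|_3 = 3^(3 + 1) + 3^3 + 2 ↦ 4^(4 + 1) + 4^4 + 2|_4 = 1282 ⇒ 1281
(2) 1281|_4 = 4^(4 + 1) + 4^4 + 1 ↦ 5^(5 + 1) + 5^5 + 1|_5 = 18751 ⇒ 18750
(3) 18750|_5 = 5^(5 + 1) + 5^5 ↦ 6^(6 + 1) + 6^6|_6 = 326592 ⇒ 326591
(4) 326591|_6 = 6^(6 + 1) + 5·6^5 + 5·6^4 + 5·6^3 + 5·6^2 + 5·6 + 5 ↦ 7^(7 + 1) + 5·7^5 + 5·7^4 + 5·7^3 + 5·7^2 + 5·7 + 5|_7 = 5862841 ⇒ 5862840
(5) 5862840|_7 = 7^(7 + 1) + 5·7^5 + 5·7^4 + 5·7^3 + 5·7^2 + 5·7 + 4 ↦ 8^(8 + 1) + 5·8^5 + 5·8^4 + 5·8^3 + 5·8^2 + 5·8 + 4|_8 = 134404972 ⇒ 134404971
(6) 134404971|_8 = 8^(8 + 1) + 5·8^5 + 5·8^4 + 5·8^3 + 5·8^2 + 5·8 + 3 ↦ 9^(9 + 1) + 5·9^5 + 5·9^4 + 5·9^3 + 5·9^2 + 5·9 + 3|_9 = 3487116549 ⇒ 3487116548

ω^(ω + 1) + ω^5·5 + ω^4·5 + ω^3·5 + ω^2·5 + ω·5 + 3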